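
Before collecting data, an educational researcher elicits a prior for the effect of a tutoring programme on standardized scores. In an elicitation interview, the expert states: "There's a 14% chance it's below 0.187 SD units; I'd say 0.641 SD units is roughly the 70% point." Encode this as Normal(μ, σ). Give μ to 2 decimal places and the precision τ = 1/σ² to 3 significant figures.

For Normal(μ,σ), the p-quantile is μ + z_p·σ. Here z_{0.14} = -1.08, z_{0.7} = 0.5244.
So 0.187 = μ − 1.08σ and 0.641 = μ + 0.5244σ.
Subtracting: σ = (0.641 − 0.187)/(0.5244 − (-1.08)) = 0.28.
Then μ = 0.187 − (-1.08)·0.28 = 0.49.
Precision τ = 1/σ² = 1/0.2829² = 12.5.

μ = 0.49, τ = 12.5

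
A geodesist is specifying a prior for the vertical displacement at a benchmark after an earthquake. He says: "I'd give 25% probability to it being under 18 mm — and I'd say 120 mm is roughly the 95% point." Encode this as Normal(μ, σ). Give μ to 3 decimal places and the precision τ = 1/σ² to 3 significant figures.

μ = 47.663, τ = 0.000517

The p-quantile of Normal(μ,σ) is μ + z_p·σ, with z_{0.25} = -0.6745 and z_{0.95} = 1.645.
Eliminate σ: μ = (z₂·x₁ − z₁·x₂)/(z₂ − z₁) = (1.645·18 − (-0.6745)·120)/2.319 = 47.663.
Then σ = (x₂ − x₁)/(z₂ − z₁) = (120 − 18)/2.319 = 43.978.
Precision τ = 1/σ² = 1/43.98² = 0.000517.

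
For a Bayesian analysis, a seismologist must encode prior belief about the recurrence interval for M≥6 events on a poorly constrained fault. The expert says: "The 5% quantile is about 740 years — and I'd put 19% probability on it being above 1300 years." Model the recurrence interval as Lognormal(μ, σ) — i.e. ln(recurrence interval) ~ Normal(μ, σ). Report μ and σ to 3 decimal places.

μ ≈ 6.974, σ ≈ 0.223

If T ~ Lognormal(μ,σ) then ln T ~ Normal(μ,σ), so the p-quantile of ln T is μ + z_p·σ.
ln(740) = 6.607 and ln(1300) = 7.17; z_{0.05} = -1.645, z_{0.81} = 0.8779.
σ = (7.17 − 6.607)/(0.8779 − (-1.645)) = 0.223.
μ = 6.607 − (-1.645)·0.223 = 6.974.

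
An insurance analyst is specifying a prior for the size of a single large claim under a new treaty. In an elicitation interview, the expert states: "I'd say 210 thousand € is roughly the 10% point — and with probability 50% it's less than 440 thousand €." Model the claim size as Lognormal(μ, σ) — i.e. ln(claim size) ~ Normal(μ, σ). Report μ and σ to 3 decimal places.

If T ~ Lognormal(μ,σ) then ln T ~ Normal(μ,σ), so the p-quantile of ln T is μ + z_p·σ.
ln(210) = 5.347 and ln(440) = 6.087; z_{0.1} = -1.282, z_{0.5} = 0.
σ = (6.087 − 5.347)/(0 − (-1.282)) = 0.577.
μ = 5.347 − (-1.282)·0.577 = 6.087.

μ ≈ 6.087, σ ≈ 0.577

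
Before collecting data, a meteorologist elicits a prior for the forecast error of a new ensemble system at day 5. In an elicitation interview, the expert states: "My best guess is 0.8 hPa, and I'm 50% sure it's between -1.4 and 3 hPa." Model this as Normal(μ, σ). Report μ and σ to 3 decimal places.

A symmetric 50% interval runs μ ± z·σ with z = 0.6745.
Half-width = 2.2, so σ = 2.2/0.6745 = 3.262.
μ is the stated best guess, 0.800.

μ = 0.800, σ = 3.262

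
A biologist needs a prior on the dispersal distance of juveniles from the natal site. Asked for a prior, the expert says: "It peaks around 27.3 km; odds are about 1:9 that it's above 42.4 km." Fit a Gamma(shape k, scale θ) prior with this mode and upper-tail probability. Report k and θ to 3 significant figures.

Gamma(k,θ) with k>1 has mode (k−1)θ, so θ = 27.3/(k−1).
Need P(X < 42.4) = 0.9 with θ tied to k this way. Start at k = 2, θ = 27.3: P(X<42.4) ≈ 0.460.
Too low — raise k to concentrate. Iterating converges to k ≈ 10.6.
Then θ = 27.3/(10.6−1) ≈ 2.83.

k ≈ 10.6, θ ≈ 2.83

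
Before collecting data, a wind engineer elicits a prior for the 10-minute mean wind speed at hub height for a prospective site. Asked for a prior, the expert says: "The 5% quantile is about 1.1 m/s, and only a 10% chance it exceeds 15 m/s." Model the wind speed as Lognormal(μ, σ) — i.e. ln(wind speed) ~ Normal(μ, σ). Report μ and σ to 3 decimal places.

If T ~ Lognormal(μ,σ) then ln T ~ Normal(μ,σ), so the p-quantile of ln T is μ + z_p·σ.
ln(1.1) = 0.09531 and ln(15) = 2.708; z_{0.05} = -1.645, z_{0.9} = 1.282.
σ = (2.708 − 0.09531)/(1.282 − (-1.645)) = 0.893.
μ = 0.09531 − (-1.645)·0.893 = 1.564.

μ ≈ 1.564, σ ≈ 0.893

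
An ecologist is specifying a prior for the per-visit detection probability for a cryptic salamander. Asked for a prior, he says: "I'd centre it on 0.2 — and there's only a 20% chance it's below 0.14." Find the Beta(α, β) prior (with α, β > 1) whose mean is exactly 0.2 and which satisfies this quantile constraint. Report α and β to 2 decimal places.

With mean 0.2 fixed, write α = 0.2s, β = 0.8s where s = α+β.
Need P(θ < 0.14) = 0.2 under Beta(0.2s, 0.8s). Normal approximation: (q−m)/√(m(1−m)/s) ≈ z_{0.2} = -0.842, so s ≈ 0.2·0.8·(-0.842)²/(0.14−0.2)² = 31.5.
At s = 31.5: P(θ<0.14) ≈ 0.205. Adjusting to match 0.2 gives s ≈ 32.66.
So α = 0.2·32.66 ≈ 6.53, β = 0.8·32.66 ≈ 26.13.

α ≈ 6.53, β ≈ 26.13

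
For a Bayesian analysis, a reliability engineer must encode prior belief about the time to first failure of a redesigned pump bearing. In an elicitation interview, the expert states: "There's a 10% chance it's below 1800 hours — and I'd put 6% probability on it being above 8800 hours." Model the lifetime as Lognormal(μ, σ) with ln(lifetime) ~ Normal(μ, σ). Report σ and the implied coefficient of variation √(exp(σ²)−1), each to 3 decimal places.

σ ≈ 0.560, CV ≈ 0.606

If T ~ Lognormal(μ,σ) then ln T ~ Normal(μ,σ), so the p-quantile of ln T is μ + z_p·σ.
ln(1800) = 7.496 and ln(8800) = 9.083; z_{0.1} = -1.282, z_{0.94} = 1.555.
σ = (9.083 − 7.496)/(1.555 − (-1.282)) = 0.560.
μ = 7.496 − (-1.282)·0.560 = 8.213.
CV = √(exp(σ²)−1) = √(exp(0.3131)−1) = 0.606.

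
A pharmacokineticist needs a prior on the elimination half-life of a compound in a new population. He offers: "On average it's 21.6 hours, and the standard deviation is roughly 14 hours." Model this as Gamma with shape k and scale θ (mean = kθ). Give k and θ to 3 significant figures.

k ≈ 2.38, θ ≈ 9.07

For Gamma(k, scale θ): mean = kθ, variance = kθ², so CV = 1/√k.
CV = SD/mean = 14/21.6 = 0.6481, hence k = 1/CV² = 2.38.
Then θ = mean/k = 21.6/2.38 = 9.07.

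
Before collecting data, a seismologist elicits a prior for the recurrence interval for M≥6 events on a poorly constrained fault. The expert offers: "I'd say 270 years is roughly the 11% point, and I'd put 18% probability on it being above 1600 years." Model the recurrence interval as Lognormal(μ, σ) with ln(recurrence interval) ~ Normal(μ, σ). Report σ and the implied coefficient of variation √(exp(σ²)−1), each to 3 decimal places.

If T ~ Lognormal(μ,σ) then ln T ~ Normal(μ,σ), so the p-quantile of ln T is μ + z_p·σ.
ln(270) = 5.598 and ln(1600) = 7.378; z_{0.11} = -1.227, z_{0.82} = 0.9154.
σ = (7.378 − 5.598)/(0.9154 − (-1.227)) = 0.831.
μ = 5.598 − (-1.227)·0.831 = 6.617.
CV = √(exp(σ²)−1) = √(exp(0.6901)−1) = 0.997.

σ ≈ 0.831, CV ≈ 0.997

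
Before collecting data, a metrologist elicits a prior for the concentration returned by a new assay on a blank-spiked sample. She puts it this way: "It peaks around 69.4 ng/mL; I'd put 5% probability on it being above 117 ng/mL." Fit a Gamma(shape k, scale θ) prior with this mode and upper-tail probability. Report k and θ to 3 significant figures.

k ≈ 11.2, θ ≈ 6.78

Gamma(k,θ) with k>1 has mode (k−1)θ, so θ = 69.4/(k−1).
Need P(X < 117) = 0.95 with θ tied to k this way. Start at k = 2, θ = 69.4: P(X<117) ≈ 0.502.
Too low — raise k to concentrate. Iterating converges to k ≈ 11.2.
Then θ = 69.4/(11.2−1) ≈ 6.78.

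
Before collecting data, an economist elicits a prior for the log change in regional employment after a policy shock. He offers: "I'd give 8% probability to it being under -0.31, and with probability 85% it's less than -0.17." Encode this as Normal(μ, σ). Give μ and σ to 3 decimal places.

The p-quantile of Normal(μ,σ) is μ + z_p·σ, with z_{0.08} = -1.405 and z_{0.85} = 1.036.
Eliminate σ: μ = (z₂·x₁ − z₁·x₂)/(z₂ − z₁) = (1.036·-0.31 − (-1.405)·-0.17)/2.442 = -0.229.
Then σ = (x₂ − x₁)/(z₂ − z₁) = (-0.17 − -0.31)/2.442 = 0.057.

μ = -0.229, σ = 0.057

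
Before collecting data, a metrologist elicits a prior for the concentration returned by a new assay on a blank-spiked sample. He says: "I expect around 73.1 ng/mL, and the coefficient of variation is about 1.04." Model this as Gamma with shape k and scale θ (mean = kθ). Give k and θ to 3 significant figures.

For Gamma(k, scale θ): mean = kθ, variance = kθ², so CV = 1/√k.
CV = 1.04, hence k = 1/CV² = 0.925.
Then θ = mean/k = 73.1/0.925 = 79.1.

k ≈ 0.925, θ ≈ 79.1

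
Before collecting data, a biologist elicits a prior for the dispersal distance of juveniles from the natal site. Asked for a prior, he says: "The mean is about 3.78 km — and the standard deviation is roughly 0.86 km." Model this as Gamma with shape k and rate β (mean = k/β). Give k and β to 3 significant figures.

k ≈ 19.3, β ≈ 5.11

For Gamma(k, rate β): mean = k/β, variance = k/β², so CV = 1/√k.
CV = SD/mean = 0.86/3.78 = 0.2275, hence k = 1/CV² = 19.3.
Then β = k/mean = 19.3/3.78 = 5.11.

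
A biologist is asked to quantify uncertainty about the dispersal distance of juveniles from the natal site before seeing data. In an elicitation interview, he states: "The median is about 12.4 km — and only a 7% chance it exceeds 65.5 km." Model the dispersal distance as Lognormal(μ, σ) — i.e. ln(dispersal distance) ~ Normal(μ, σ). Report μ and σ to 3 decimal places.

If T ~ Lognormal(μ,σ) then ln T ~ Normal(μ,σ), so the p-quantile of ln T is μ + z_p·σ.
ln(12.4) = 2.518 and ln(65.5) = 4.182; z_{0.5} = 0, z_{0.93} = 1.476.
σ = (4.182 − 2.518)/(1.476 − (0)) = 1.128.
μ = 2.518 − (0)·1.128 = 2.518.

μ ≈ 2.518, σ ≈ 1.128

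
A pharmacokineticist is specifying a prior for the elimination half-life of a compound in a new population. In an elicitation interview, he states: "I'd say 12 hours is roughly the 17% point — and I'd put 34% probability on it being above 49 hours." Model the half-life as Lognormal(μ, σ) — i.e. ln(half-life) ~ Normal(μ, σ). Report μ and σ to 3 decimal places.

If T ~ Lognormal(μ,σ) then ln T ~ Normal(μ,σ), so the p-quantile of ln T is μ + z_p·σ.
ln(12) = 2.485 and ln(49) = 3.892; z_{0.17} = -0.9542, z_{0.66} = 0.4125.
σ = (3.892 − 2.485)/(0.4125 − (-0.9542)) = 1.029.
μ = 2.485 − (-0.9542)·1.029 = 3.467.

μ ≈ 3.467, σ ≈ 1.029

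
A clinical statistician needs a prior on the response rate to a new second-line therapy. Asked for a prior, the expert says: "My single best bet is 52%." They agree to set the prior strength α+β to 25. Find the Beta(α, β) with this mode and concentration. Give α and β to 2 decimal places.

α = 12.96, β = 12.04

For α,β > 1 the Beta mode is (α−1)/(α+β−2). With α+β = 25, the mode is (α−1)/23.
Set (α−1)/23 = 0.52 → α = 1 + 0.52·23 = 12.96.
β = 25 − α = 12.04.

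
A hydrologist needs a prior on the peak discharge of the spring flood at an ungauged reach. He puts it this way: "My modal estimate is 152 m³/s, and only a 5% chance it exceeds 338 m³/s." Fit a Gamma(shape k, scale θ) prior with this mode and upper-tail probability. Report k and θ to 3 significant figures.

Gamma(k,θ) with k>1 has mode (k−1)θ, so θ = 152/(k−1).
Need P(X < 338) = 0.95 with θ tied to k this way. Start at k = 2, θ = 152: P(X<338) ≈ 0.651.
Too low — raise k to concentrate. Iterating converges to k ≈ 5.3.
Then θ = 152/(5.3−1) ≈ 35.3.

k ≈ 5.3, θ ≈ 35.3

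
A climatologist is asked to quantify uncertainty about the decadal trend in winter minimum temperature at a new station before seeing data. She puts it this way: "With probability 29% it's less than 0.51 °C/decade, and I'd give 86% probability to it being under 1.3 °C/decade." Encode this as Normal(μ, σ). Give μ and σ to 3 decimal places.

μ = 0.778, σ = 0.484

For Normal(μ,σ), the p-quantile is μ + z_p·σ. Here z_{0.29} = -0.5534, z_{0.86} = 1.08.
So 0.51 = μ − 0.5534σ and 1.3 = μ + 1.08σ.
Subtracting: σ = (1.3 − 0.51)/(1.08 − (-0.5534)) = 0.484.
Then μ = 0.51 − (-0.5534)·0.484 = 0.778.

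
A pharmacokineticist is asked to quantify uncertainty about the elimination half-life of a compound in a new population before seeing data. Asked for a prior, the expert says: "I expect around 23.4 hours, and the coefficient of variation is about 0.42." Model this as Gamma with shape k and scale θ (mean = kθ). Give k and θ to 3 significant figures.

k ≈ 5.67, θ ≈ 4.13

For Gamma(k, scale θ): mean = kθ, variance = kθ², so CV = 1/√k.
CV = 0.42, hence k = 1/CV² = 5.67.
Then θ = mean/k = 23.4/5.67 = 4.13.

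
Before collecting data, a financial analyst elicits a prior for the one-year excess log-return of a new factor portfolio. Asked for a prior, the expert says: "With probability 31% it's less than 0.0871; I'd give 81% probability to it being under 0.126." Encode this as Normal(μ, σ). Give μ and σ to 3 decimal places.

The p-quantile of Normal(μ,σ) is μ + z_p·σ, with z_{0.31} = -0.4959 and z_{0.81} = 0.8779.
Eliminate σ: μ = (z₂·x₁ − z₁·x₂)/(z₂ − z₁) = (0.8779·0.0871 − (-0.4959)·0.126)/1.374 = 0.101.
Then σ = (x₂ − x₁)/(z₂ − z₁) = (0.126 − 0.0871)/1.374 = 0.028.

μ = 0.101, σ = 0.028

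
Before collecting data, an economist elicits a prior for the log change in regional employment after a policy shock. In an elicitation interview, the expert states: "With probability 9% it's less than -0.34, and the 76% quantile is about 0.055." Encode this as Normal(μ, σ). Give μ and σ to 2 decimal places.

μ = -0.08, σ = 0.19

The p-quantile of Normal(μ,σ) is μ + z_p·σ, with z_{0.09} = -1.341 and z_{0.76} = 0.7063.
Eliminate σ: μ = (z₂·x₁ − z₁·x₂)/(z₂ − z₁) = (0.7063·-0.34 − (-1.341)·0.055)/2.047 = -0.08.
Then σ = (x₂ − x₁)/(z₂ − z₁) = (0.055 − -0.34)/2.047 = 0.19.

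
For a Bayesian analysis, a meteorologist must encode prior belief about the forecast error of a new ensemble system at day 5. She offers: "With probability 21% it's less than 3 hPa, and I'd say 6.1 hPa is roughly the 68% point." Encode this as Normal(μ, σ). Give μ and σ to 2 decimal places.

μ = 4.96, σ = 2.43

For Normal(μ,σ), the p-quantile is μ + z_p·σ. Here z_{0.21} = -0.8064, z_{0.68} = 0.4677.
So 3 = μ − 0.8064σ and 6.1 = μ + 0.4677σ.
Subtracting: σ = (6.1 − 3)/(0.4677 − (-0.8064)) = 2.43.
Then μ = 3 − (-0.8064)·2.43 = 4.96.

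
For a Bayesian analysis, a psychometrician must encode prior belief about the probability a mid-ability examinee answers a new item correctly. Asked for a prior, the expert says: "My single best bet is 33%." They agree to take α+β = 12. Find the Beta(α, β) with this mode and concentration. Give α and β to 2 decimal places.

α = 4.30, β = 7.70

For α,β > 1 the Beta mode is (α−1)/(α+β−2). With α+β = 12, the mode is (α−1)/10.
Set (α−1)/10 = 0.33 → α = 1 + 0.33·10 = 4.30.
β = 12 − α = 7.70.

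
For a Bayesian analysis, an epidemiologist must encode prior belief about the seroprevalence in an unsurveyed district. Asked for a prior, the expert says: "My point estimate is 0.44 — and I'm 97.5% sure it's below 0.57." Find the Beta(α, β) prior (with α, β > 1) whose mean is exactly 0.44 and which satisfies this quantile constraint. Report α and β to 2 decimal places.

With mean 0.44 fixed, write α = 0.44s, β = 0.56s where s = α+β.
Need P(θ < 0.57) = 0.975 under Beta(0.44s, 0.56s). Normal approximation: (q−m)/√(m(1−m)/s) ≈ z_{0.975} = 1.96, so s ≈ 0.44·0.56·(1.96)²/(0.57−0.44)² = 56.0.
At s = 56.0: P(θ<0.57) ≈ 0.975. Adjusting to match 0.975 gives s ≈ 56.33.
So α = 0.44·56.33 ≈ 24.79, β = 0.56·56.33 ≈ 31.55.

α ≈ 24.79, β ≈ 31.55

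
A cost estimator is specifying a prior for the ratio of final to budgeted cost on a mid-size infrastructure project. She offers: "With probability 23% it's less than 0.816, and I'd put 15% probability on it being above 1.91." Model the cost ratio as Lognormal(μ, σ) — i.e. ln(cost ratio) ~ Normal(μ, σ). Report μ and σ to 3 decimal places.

If T ~ Lognormal(μ,σ) then ln T ~ Normal(μ,σ), so the p-quantile of ln T is μ + z_p·σ.
ln(0.816) = -0.2033 and ln(1.91) = 0.6471; z_{0.23} = -0.7388, z_{0.85} = 1.036.
σ = (0.6471 − -0.2033)/(1.036 − (-0.7388)) = 0.479.
μ = -0.2033 − (-0.7388)·0.479 = 0.151.

μ ≈ 0.151, σ ≈ 0.479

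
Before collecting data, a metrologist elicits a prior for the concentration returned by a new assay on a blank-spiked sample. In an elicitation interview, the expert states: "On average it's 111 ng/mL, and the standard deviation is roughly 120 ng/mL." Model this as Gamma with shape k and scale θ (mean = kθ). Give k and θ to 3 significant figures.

k ≈ 0.856, θ ≈ 130

For Gamma(k, scale θ): mean = kθ, variance = kθ², so CV = 1/√k.
CV = SD/mean = 120/111 = 1.081, hence k = 1/CV² = 0.856.
Then θ = mean/k = 111/0.856 = 130.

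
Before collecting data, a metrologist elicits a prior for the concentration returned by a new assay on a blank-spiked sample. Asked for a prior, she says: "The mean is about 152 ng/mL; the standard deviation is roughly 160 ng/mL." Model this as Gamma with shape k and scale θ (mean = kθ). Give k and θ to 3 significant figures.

For Gamma(k, scale θ): mean = kθ, variance = kθ², so CV = 1/√k.
CV = SD/mean = 160/152 = 1.053, hence k = 1/CV² = 0.902.
Then θ = mean/k = 152/0.902 = 168.

k ≈ 0.902, θ ≈ 168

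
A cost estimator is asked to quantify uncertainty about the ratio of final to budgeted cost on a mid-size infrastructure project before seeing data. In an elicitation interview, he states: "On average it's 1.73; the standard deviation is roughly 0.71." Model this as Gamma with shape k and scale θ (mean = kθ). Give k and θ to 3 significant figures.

For Gamma(k, scale θ): mean = kθ, variance = kθ², so CV = 1/√k.
CV = SD/mean = 0.71/1.73 = 0.4104, hence k = 1/CV² = 5.94.
Then θ = mean/k = 1.73/5.94 = 0.291.

k ≈ 5.94, θ ≈ 0.291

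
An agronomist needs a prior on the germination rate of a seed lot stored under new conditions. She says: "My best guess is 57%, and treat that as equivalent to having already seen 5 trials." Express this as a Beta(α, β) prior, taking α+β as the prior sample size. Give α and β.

Under the effective-sample-size interpretation, Beta(α, β) has prior mean α/(α+β) and prior sample size α+β.
So α+β = 5 and α/(α+β) = 0.57, giving α = 0.57·5 = 2.85 and β = 5 − 2.85 = 2.15.

α = 2.85, β = 2.15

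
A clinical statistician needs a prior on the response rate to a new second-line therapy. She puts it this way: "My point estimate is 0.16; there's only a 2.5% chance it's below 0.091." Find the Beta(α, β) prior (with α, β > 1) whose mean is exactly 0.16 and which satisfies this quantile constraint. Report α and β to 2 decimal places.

α ≈ 13.81, β ≈ 72.50

With mean 0.16 fixed, write α = 0.16s, β = 0.84s where s = α+β.
Need P(θ < 0.091) = 0.025 under Beta(0.16s, 0.84s). Normal approximation: (q−m)/√(m(1−m)/s) ≈ z_{0.025} = -1.96, so s ≈ 0.16·0.84·(-1.96)²/(0.091−0.16)² = 108.4.
At s = 108.4: P(θ<0.091) ≈ 0.013. Adjusting to match 0.025 gives s ≈ 86.31.
So α = 0.16·86.31 ≈ 13.81, β = 0.84·86.31 ≈ 72.50.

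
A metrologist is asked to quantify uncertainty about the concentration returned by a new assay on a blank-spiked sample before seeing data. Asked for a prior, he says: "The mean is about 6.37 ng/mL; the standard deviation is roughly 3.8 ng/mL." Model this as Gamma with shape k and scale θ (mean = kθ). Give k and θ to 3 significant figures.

k ≈ 2.81, θ ≈ 2.27

For Gamma(k, scale θ): mean = kθ, variance = kθ², so CV = 1/√k.
CV = SD/mean = 3.8/6.37 = 0.5965, hence k = 1/CV² = 2.81.
Then θ = mean/k = 6.37/2.81 = 2.27.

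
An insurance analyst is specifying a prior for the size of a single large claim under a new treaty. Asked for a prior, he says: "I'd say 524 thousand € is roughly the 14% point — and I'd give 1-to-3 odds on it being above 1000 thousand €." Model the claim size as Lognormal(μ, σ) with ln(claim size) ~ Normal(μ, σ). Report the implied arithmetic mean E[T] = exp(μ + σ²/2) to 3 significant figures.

E[T] ≈ 835 thousand €

If T ~ Lognormal(μ,σ) then ln T ~ Normal(μ,σ), so the p-quantile of ln T is μ + z_p·σ.
ln(524) = 6.261 and ln(1000) = 6.908; z_{0.14} = -1.08, z_{0.75} = 0.6745.
σ = (6.908 − 6.261)/(0.6745 − (-1.08)) = 0.368.
μ = 6.261 − (-1.08)·0.368 = 6.659.
E[T] = exp(μ + σ²/2) = exp(6.659 + 0.0678) = 835 thousand €.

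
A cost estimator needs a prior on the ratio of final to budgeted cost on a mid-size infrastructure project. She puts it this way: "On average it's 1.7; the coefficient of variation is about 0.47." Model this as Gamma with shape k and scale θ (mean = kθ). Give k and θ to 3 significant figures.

k ≈ 4.53, θ ≈ 0.376

For Gamma(k, scale θ): mean = kθ, variance = kθ², so CV = 1/√k.
CV = 0.47, hence k = 1/CV² = 4.53.
Then θ = mean/k = 1.7/4.53 = 0.376.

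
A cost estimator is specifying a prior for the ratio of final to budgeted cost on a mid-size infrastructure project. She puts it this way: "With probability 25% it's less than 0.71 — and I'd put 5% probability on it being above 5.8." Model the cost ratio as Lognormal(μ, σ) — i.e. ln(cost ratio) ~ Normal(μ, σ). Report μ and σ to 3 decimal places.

μ ≈ 0.268, σ ≈ 0.906

If T ~ Lognormal(μ,σ) then ln T ~ Normal(μ,σ), so the p-quantile of ln T is μ + z_p·σ.
ln(0.71) = -0.3425 and ln(5.8) = 1.758; z_{0.25} = -0.6745, z_{0.95} = 1.645.
σ = (1.758 − -0.3425)/(1.645 − (-0.6745)) = 0.906.
μ = -0.3425 − (-0.6745)·0.906 = 0.268.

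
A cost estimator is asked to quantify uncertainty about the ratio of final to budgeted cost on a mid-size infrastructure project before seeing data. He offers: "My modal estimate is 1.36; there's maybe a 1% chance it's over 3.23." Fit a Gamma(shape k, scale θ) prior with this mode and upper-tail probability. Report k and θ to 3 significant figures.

Gamma(k,θ) with k>1 has mode (k−1)θ, so θ = 1.36/(k−1).
Need P(X < 3.23) = 0.99 with θ tied to k this way. Start at k = 2, θ = 1.36: P(X<3.23) ≈ 0.686.
Too low — raise k to concentrate. Iterating converges to k ≈ 7.34.
Then θ = 1.36/(7.34−1) ≈ 0.214.

k ≈ 7.34, θ ≈ 0.214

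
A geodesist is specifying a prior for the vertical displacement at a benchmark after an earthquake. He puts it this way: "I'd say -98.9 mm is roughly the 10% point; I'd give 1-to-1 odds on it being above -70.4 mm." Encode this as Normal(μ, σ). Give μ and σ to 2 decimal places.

The p-quantile of Normal(μ,σ) is μ + z_p·σ, with z_{0.1} = -1.282 and z_{0.5} = 0.
Eliminate σ: μ = (z₂·x₁ − z₁·x₂)/(z₂ − z₁) = (0·-98.9 − (-1.282)·-70.4)/1.282 = -70.40.
Then σ = (x₂ − x₁)/(z₂ − z₁) = (-70.4 − -98.9)/1.282 = 22.24.

μ = -70.40, σ = 22.24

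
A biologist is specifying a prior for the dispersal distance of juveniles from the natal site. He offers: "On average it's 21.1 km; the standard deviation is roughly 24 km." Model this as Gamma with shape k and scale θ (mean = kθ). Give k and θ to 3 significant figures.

k ≈ 0.773, θ ≈ 27.3

For Gamma(k, scale θ): mean = kθ, variance = kθ², so CV = 1/√k.
CV = SD/mean = 24/21.1 = 1.137, hence k = 1/CV² = 0.773.
Then θ = mean/k = 21.1/0.773 = 27.3.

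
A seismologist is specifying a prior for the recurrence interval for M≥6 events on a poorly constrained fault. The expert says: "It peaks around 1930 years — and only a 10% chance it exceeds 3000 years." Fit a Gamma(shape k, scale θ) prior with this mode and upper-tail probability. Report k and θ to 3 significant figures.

Gamma(k,θ) with k>1 has mode (k−1)θ, so θ = 1930/(k−1).
Need P(X < 3000) = 0.9 with θ tied to k this way. Start at k = 2, θ = 1930: P(X<3000) ≈ 0.460.
Too low — raise k to concentrate. Iterating converges to k ≈ 10.6.
Then θ = 1930/(10.6−1) ≈ 201.

k ≈ 10.6, θ ≈ 201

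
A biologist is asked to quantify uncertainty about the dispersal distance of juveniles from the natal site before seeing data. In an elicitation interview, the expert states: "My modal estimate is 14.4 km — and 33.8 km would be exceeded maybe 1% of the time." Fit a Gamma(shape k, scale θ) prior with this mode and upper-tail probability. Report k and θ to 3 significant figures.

k ≈ 7.53, θ ≈ 2.2

Gamma(k,θ) with k>1 has mode (k−1)θ, so θ = 14.4/(k−1).
Need P(X < 33.8) = 0.99 with θ tied to k this way. Start at k = 2, θ = 14.4: P(X<33.8) ≈ 0.680.
Too low — raise k to concentrate. Iterating converges to k ≈ 7.53.
Then θ = 14.4/(7.53−1) ≈ 2.2.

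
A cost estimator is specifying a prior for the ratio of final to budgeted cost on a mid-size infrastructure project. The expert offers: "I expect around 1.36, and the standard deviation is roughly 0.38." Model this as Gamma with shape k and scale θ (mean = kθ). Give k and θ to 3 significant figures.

For Gamma(k, scale θ): mean = kθ, variance = kθ², so CV = 1/√k.
CV = SD/mean = 0.38/1.36 = 0.2794, hence k = 1/CV² = 12.8.
Then θ = mean/k = 1.36/12.8 = 0.106.

k ≈ 12.8, θ ≈ 0.106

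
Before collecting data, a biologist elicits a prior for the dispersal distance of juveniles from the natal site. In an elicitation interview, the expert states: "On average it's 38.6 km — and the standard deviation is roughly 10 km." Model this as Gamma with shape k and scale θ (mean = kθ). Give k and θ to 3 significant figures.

k ≈ 14.9, θ ≈ 2.59

For Gamma(k, scale θ): mean = kθ, variance = kθ², so CV = 1/√k.
CV = SD/mean = 10/38.6 = 0.2591, hence k = 1/CV² = 14.9.
Then θ = mean/k = 38.6/14.9 = 2.59.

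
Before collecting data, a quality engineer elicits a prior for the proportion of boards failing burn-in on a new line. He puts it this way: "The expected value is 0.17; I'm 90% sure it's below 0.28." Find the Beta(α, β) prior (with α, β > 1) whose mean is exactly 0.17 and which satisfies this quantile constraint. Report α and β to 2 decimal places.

With mean 0.17 fixed, write α = 0.17s, β = 0.83s where s = α+β.
Need P(θ < 0.28) = 0.9 under Beta(0.17s, 0.83s). Normal approximation: (q−m)/√(m(1−m)/s) ≈ z_{0.9} = 1.28, so s ≈ 0.17·0.83·(1.28)²/(0.28−0.17)² = 19.2.
At s = 19.2: P(θ<0.28) ≈ 0.893. Adjusting to match 0.9 gives s ≈ 20.65.
So α = 0.17·20.65 ≈ 3.51, β = 0.83·20.65 ≈ 17.14.

α ≈ 3.51, β ≈ 17.14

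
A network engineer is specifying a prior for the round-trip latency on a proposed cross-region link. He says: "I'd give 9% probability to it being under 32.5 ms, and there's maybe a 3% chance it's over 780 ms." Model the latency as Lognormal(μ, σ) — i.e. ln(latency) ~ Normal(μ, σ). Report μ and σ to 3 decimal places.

μ ≈ 4.804, σ ≈ 0.986

If T ~ Lognormal(μ,σ) then ln T ~ Normal(μ,σ), so the p-quantile of ln T is μ + z_p·σ.
ln(32.5) = 3.481 and ln(780) = 6.659; z_{0.09} = -1.341, z_{0.97} = 1.881.
σ = (6.659 − 3.481)/(1.881 − (-1.341)) = 0.986.
μ = 3.481 − (-1.341)·0.986 = 4.804.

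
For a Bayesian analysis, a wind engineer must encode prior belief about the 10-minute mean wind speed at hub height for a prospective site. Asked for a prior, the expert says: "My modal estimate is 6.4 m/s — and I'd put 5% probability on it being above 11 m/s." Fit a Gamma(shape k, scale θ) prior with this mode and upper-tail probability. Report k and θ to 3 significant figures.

Gamma(k,θ) with k>1 has mode (k−1)θ, so θ = 6.4/(k−1).
Need P(X < 11) = 0.95 with θ tied to k this way. Start at k = 2, θ = 6.4: P(X<11) ≈ 0.513.
Too low — raise k to concentrate. Iterating converges to k ≈ 10.5.
Then θ = 6.4/(10.5−1) ≈ 0.673.

k ≈ 10.5, θ ≈ 0.673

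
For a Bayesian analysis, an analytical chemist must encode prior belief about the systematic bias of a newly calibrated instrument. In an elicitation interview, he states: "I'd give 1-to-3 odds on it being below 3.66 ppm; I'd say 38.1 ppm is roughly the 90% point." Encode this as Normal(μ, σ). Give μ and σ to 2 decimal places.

The p-quantile of Normal(μ,σ) is μ + z_p·σ, with z_{0.25} = -0.6745 and z_{0.9} = 1.282.
Eliminate σ: μ = (z₂·x₁ − z₁·x₂)/(z₂ − z₁) = (1.282·3.66 − (-0.6745)·38.1)/1.956 = 15.54.
Then σ = (x₂ − x₁)/(z₂ − z₁) = (38.1 − 3.66)/1.956 = 17.61.

μ = 15.54, σ = 17.61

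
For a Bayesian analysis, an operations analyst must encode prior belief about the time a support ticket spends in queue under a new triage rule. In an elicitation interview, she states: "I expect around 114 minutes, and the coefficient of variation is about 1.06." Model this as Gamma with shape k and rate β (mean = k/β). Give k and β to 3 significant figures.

k ≈ 0.89, β ≈ 0.00781

For Gamma(k, rate β): mean = k/β, variance = k/β², so CV = 1/√k.
CV = 1.06, hence k = 1/CV² = 0.89.
Then β = k/mean = 0.89/114 = 0.00781.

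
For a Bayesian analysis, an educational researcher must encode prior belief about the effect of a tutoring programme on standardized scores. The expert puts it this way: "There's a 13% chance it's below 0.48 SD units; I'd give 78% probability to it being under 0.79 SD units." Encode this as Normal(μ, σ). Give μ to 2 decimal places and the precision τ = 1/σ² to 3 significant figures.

μ = 0.66, τ = 37.5

The p-quantile of Normal(μ,σ) is μ + z_p·σ, with z_{0.13} = -1.126 and z_{0.78} = 0.7722.
Eliminate σ: μ = (z₂·x₁ − z₁·x₂)/(z₂ − z₁) = (0.7722·0.48 − (-1.126)·0.79)/1.899 = 0.66.
Then σ = (x₂ − x₁)/(z₂ − z₁) = (0.79 − 0.48)/1.899 = 0.16.
Precision τ = 1/σ² = 1/0.1633² = 37.5.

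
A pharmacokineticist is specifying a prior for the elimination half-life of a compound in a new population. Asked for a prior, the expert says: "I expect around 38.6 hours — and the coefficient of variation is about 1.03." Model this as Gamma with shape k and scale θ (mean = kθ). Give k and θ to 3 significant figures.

k ≈ 0.943, θ ≈ 41

For Gamma(k, scale θ): mean = kθ, variance = kθ², so CV = 1/√k.
CV = 1.03, hence k = 1/CV² = 0.943.
Then θ = mean/k = 38.6/0.943 = 41.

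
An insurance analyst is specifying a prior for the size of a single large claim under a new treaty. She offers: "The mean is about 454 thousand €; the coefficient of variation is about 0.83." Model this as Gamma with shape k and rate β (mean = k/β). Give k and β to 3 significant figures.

k ≈ 1.45, β ≈ 0.0032

For Gamma(k, rate β): mean = k/β, variance = k/β², so CV = 1/√k.
CV = 0.83, hence k = 1/CV² = 1.45.
Then β = k/mean = 1.45/454 = 0.0032.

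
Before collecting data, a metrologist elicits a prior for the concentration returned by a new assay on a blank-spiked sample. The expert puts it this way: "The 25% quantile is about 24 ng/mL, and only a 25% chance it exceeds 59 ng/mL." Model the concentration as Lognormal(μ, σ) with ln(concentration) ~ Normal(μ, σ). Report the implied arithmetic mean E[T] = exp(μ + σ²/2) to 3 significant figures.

If T ~ Lognormal(μ,σ) then ln T ~ Normal(μ,σ), so the p-quantile of ln T is μ + z_p·σ.
ln(24) = 3.178 and ln(59) = 4.078; z_{0.25} = -0.6745, z_{0.75} = 0.6745.
σ = (4.078 − 3.178)/(0.6745 − (-0.6745)) = 0.667.
μ = 3.178 − (-0.6745)·0.667 = 3.628.
E[T] = exp(μ + σ²/2) = exp(3.628 + 0.2223) = 47 ng/mL.

E[T] ≈ 47 ng/mL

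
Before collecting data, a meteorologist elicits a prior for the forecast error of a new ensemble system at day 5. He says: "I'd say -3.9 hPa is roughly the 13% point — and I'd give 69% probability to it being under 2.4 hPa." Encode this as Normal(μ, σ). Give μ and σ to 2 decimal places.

μ = 0.47, σ = 3.88

The p-quantile of Normal(μ,σ) is μ + z_p·σ, with z_{0.13} = -1.126 and z_{0.69} = 0.4959.
Eliminate σ: μ = (z₂·x₁ − z₁·x₂)/(z₂ − z₁) = (0.4959·-3.9 − (-1.126)·2.4)/1.622 = 0.47.
Then σ = (x₂ − x₁)/(z₂ − z₁) = (2.4 − -3.9)/1.622 = 3.88.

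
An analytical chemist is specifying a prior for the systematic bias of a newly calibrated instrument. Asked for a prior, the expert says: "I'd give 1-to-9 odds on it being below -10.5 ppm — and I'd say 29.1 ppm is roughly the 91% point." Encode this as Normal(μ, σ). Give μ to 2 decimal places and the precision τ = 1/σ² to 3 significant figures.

For Normal(μ,σ), the p-quantile is μ + z_p·σ. Here z_{0.1} = -1.282, z_{0.91} = 1.341.
So -10.5 = μ − 1.282σ and 29.1 = μ + 1.341σ.
Subtracting: σ = (29.1 − -10.5)/(1.341 − (-1.282)) = 15.10.
Then μ = -10.5 − (-1.282)·15.10 = 8.85.
Precision τ = 1/σ² = 1/15.1² = 0.00439.

μ = 8.85, τ = 0.00439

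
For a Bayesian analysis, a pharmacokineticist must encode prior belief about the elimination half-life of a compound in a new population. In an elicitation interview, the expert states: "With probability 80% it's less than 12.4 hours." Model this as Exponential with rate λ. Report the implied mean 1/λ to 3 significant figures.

mean ≈ 7.7 hours

P(T < 12.4) = 1 − e^(−λ·12.4) = 0.8, so λ = −ln(1−0.8)/12.4 = −ln(0.2)/12.4 = 0.13.
Mean = 1/λ = 7.7 hours.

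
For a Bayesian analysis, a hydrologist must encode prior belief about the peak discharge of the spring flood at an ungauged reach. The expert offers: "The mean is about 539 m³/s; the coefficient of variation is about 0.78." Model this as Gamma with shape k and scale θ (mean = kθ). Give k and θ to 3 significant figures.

k ≈ 1.64, θ ≈ 328

For Gamma(k, scale θ): mean = kθ, variance = kθ², so CV = 1/√k.
CV = 0.78, hence k = 1/CV² = 1.64.
Then θ = mean/k = 539/1.64 = 328.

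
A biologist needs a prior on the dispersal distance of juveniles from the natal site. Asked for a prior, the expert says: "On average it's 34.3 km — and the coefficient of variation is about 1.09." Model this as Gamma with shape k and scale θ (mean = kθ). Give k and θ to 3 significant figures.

k ≈ 0.842, θ ≈ 40.8

For Gamma(k, scale θ): mean = kθ, variance = kθ², so CV = 1/√k.
CV = 1.09, hence k = 1/CV² = 0.842.
Then θ = mean/k = 34.3/0.842 = 40.8.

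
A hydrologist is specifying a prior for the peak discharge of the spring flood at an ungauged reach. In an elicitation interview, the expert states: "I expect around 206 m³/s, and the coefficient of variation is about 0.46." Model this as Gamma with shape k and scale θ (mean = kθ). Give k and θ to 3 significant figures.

k ≈ 4.73, θ ≈ 43.6

For Gamma(k, scale θ): mean = kθ, variance = kθ², so CV = 1/√k.
CV = 0.46, hence k = 1/CV² = 4.73.
Then θ = mean/k = 206/4.73 = 43.6.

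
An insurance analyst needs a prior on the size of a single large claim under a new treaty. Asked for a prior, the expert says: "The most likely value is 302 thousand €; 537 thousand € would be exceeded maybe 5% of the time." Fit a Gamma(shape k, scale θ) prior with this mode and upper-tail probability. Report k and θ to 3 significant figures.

k ≈ 9.42, θ ≈ 35.9

Gamma(k,θ) with k>1 has mode (k−1)θ, so θ = 302/(k−1).
Need P(X < 537) = 0.95 with θ tied to k this way. Start at k = 2, θ = 302: P(X<537) ≈ 0.531.
Too low — raise k to concentrate. Iterating converges to k ≈ 9.42.
Then θ = 302/(9.42−1) ≈ 35.9.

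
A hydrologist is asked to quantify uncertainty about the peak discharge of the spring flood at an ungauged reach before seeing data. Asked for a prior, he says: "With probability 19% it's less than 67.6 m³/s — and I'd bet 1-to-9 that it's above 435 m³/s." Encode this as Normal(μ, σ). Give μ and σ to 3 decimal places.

For Normal(μ,σ), the p-quantile is μ + z_p·σ. Here z_{0.19} = -0.8779, z_{0.9} = 1.282.
So 67.6 = μ − 0.8779σ and 435 = μ + 1.282σ.
Subtracting: σ = (435 − 67.6)/(1.282 − (-0.8779)) = 170.136.
Then μ = 67.6 − (-0.8779)·170.136 = 216.962.

μ = 216.962, σ = 170.136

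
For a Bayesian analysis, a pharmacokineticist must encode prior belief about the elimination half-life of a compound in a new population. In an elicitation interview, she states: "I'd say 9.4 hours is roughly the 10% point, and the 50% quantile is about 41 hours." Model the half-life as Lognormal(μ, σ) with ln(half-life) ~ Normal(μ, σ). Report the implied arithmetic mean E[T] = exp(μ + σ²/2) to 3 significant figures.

If T ~ Lognormal(μ,σ) then ln T ~ Normal(μ,σ), so the p-quantile of ln T is μ + z_p·σ.
ln(9.4) = 2.241 and ln(41) = 3.714; z_{0.1} = -1.282, z_{0.5} = 0.
σ = (3.714 − 2.241)/(0 − (-1.282)) = 1.149.
μ = 2.241 − (-1.282)·1.149 = 3.714.
E[T] = exp(μ + σ²/2) = exp(3.714 + 0.6604) = 79.4 hours.

E[T] ≈ 79.4 hours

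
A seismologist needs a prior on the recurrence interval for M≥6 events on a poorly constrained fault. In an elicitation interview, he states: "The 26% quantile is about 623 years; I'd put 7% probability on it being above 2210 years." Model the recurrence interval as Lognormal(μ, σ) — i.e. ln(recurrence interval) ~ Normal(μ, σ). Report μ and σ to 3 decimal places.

If T ~ Lognormal(μ,σ) then ln T ~ Normal(μ,σ), so the p-quantile of ln T is μ + z_p·σ.
ln(623) = 6.435 and ln(2210) = 7.701; z_{0.26} = -0.6433, z_{0.93} = 1.476.
σ = (7.701 − 6.435)/(1.476 − (-0.6433)) = 0.598.
μ = 6.435 − (-0.6433)·0.598 = 6.819.

μ ≈ 6.819, σ ≈ 0.598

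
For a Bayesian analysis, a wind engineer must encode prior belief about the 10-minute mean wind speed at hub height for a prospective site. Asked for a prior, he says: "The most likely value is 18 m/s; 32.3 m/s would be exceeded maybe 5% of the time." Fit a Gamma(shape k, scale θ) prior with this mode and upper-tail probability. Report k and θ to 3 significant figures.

Gamma(k,θ) with k>1 has mode (k−1)θ, so θ = 18/(k−1).
Need P(X < 32.3) = 0.95 with θ tied to k this way. Start at k = 2, θ = 18: P(X<32.3) ≈ 0.536.
Too low — raise k to concentrate. Iterating converges to k ≈ 9.15.
Then θ = 18/(9.15−1) ≈ 2.21.

k ≈ 9.15, θ ≈ 2.21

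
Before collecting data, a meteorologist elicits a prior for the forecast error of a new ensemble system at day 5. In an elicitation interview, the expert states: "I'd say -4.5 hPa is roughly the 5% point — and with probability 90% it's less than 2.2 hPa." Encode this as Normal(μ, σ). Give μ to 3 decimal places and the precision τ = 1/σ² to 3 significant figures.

μ = -0.734, τ = 0.191

For Normal(μ,σ), the p-quantile is μ + z_p·σ. Here z_{0.05} = -1.645, z_{0.9} = 1.282.
So -4.5 = μ − 1.645σ and 2.2 = μ + 1.282σ.
Subtracting: σ = (2.2 − -4.5)/(1.282 − (-1.645)) = 2.289.
Then μ = -4.5 − (-1.645)·2.289 = -0.734.
Precision τ = 1/σ² = 1/2.289² = 0.191.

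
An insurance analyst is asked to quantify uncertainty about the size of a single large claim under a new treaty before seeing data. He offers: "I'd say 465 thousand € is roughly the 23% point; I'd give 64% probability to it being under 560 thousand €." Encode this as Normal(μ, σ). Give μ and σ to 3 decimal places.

μ = 528.966, σ = 86.576

For Normal(μ,σ), the p-quantile is μ + z_p·σ. Here z_{0.23} = -0.7388, z_{0.64} = 0.3585.
So 465 = μ − 0.7388σ and 560 = μ + 0.3585σ.
Subtracting: σ = (560 − 465)/(0.3585 − (-0.7388)) = 86.576.
Then μ = 465 − (-0.7388)·86.576 = 528.966.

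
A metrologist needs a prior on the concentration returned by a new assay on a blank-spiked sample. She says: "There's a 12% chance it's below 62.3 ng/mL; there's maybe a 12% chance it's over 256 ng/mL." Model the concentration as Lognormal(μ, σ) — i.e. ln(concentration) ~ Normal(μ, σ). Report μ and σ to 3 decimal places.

μ ≈ 4.839, σ ≈ 0.601

If T ~ Lognormal(μ,σ) then ln T ~ Normal(μ,σ), so the p-quantile of ln T is μ + z_p·σ.
ln(62.3) = 4.132 and ln(256) = 5.545; z_{0.12} = -1.175, z_{0.88} = 1.175.
σ = (5.545 − 4.132)/(1.175 − (-1.175)) = 0.601.
μ = 4.132 − (-1.175)·0.601 = 4.839.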